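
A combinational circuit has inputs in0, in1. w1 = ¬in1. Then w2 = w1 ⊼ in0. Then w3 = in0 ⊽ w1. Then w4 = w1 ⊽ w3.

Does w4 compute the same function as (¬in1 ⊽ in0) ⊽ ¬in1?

Yes

w1 = ¬in1
w3 = in0 ⊽ w1 = in0 ⊽ ¬in1
w4 = w1 ⊽ w3 = ¬in1 ⊽ (in0 ⊽ ¬in1)
At in0=0, in1=0: circuit gives 0, formula gives 0.
At in0=1, in1=1: circuit gives 1, formula gives 1.
Agrees on all 4 inputs.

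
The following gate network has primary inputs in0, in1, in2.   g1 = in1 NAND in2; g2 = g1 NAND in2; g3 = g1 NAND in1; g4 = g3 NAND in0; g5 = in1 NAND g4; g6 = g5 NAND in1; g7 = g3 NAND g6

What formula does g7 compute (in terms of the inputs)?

g1 = in1 NAND in2
g3 = g1 NAND in1 = (in1 NAND in2) NAND in1
g4 = g3 NAND in0 = ((in1 NAND in2) NAND in1) NAND in0
g5 = in1 NAND g4 = in1 NAND (((in1 NAND in2) NAND in1) NAND in0)
g6 = g5 NAND in1 = (in1 NAND (((in1 NAND in2) NAND in1) NAND in0)) NAND in1
g7 = g3 NAND g6 = ((in1 NAND in2) NAND in1) NAND ((in1 NAND (((in1 NAND in2) NAND in1) NAND in0)) NAND in1)

((in1 NAND in2) NAND in1) NAND ((in1 NAND (((in1 NAND in2) NAND in1) NAND in0)) NAND in1)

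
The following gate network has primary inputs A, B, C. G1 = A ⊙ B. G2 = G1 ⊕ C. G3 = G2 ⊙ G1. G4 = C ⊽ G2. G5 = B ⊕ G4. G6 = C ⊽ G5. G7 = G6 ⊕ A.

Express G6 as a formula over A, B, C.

G1 = A ⊙ B
G2 = G1 ⊕ C = (A ⊙ B) ⊕ C
G4 = C ⊽ G2 = C ⊽ ((A ⊙ B) ⊕ C)
G5 = B ⊕ G4 = B ⊕ (C ⊽ ((A ⊙ B) ⊕ C))
G6 = C ⊽ G5 = C ⊽ (B ⊕ (C ⊽ ((A ⊙ B) ⊕ C)))

C ⊽ (B ⊕ (C ⊽ ((A ⊙ B) ⊕ C)))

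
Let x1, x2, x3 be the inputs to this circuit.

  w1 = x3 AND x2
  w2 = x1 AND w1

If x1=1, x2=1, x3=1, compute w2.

w1 = 1 AND 1 = 1
w2 = 1 AND 1 = 1

1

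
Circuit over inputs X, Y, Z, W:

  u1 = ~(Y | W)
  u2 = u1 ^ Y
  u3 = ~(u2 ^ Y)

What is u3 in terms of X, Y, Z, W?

~(((~(Y | W)) ^ Y) ^ Y)

u1 = ~(Y | W)
u2 = u1 ^ Y = (~(Y | W)) ^ Y
u3 = ~(u2 ^ Y) = ~(((~(Y | W)) ^ Y) ^ Y)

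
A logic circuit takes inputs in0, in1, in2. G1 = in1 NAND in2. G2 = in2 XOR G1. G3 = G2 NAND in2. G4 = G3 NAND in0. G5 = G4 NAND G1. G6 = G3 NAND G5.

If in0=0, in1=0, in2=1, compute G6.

G1 = 0 NAND 1 = 1
G2 = 1 XOR 1 = 0
G3 = 0 NAND 1 = 1
G4 = 1 NAND 0 = 1
G5 = 1 NAND 1 = 0
G6 = 1 NAND 0 = 1

1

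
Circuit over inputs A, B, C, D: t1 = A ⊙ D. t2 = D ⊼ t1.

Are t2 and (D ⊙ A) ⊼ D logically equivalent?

Yes

t1 = A ⊙ D
t2 = D ⊼ t1 = D ⊼ (A ⊙ D)
At A=1, B=0, C=0, D=1: circuit gives 0, formula gives 0.
At A=0, B=0, C=0, D=0: circuit gives 1, formula gives 1.
Agrees on all 16 inputs.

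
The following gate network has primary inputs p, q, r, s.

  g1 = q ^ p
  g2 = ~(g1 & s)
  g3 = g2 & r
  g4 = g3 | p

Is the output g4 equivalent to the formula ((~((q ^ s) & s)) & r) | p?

No

g1 = q ^ p
g2 = ~(g1 & s) = ~((q ^ p) & s)
g3 = g2 & r = (~((q ^ p) & s)) & r
g4 = g3 | p = ((~((q ^ p) & s)) & r) | p
At p=0, q=0, r=1, s=1: circuit gives 1, formula gives 0.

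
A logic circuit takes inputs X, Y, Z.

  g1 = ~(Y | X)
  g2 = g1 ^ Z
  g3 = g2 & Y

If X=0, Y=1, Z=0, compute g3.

g1 = ~(1 | 0) = 0
g2 = 0 ^ 0 = 0
g3 = 0 & 1 = 0

0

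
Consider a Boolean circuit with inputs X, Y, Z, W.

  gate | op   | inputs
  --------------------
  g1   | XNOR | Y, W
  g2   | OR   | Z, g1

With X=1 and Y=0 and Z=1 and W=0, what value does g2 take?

1

g1 = 0 XNOR 0 = 1
g2 = 1 OR 1 = 1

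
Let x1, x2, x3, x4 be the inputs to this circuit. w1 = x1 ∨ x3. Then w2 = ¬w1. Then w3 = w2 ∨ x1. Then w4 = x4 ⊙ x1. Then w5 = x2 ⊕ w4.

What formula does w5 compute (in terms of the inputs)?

w4 = x4 ⊙ x1
w5 = x2 ⊕ w4 = x2 ⊕ (x4 ⊙ x1)

x2 ⊕ (x4 ⊙ x1)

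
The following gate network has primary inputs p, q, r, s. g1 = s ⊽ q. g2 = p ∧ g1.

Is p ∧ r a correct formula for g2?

No

g1 = s ⊽ q
g2 = p ∧ g1 = p ∧ (s ⊽ q)
At p=1, q=0, r=0, s=0: circuit gives 1, formula gives 0.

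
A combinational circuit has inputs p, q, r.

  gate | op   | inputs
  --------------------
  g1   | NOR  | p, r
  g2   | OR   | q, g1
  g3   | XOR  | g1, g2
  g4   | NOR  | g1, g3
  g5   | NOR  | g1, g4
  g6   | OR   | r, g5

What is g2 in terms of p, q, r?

q OR (p NOR r)

g1 = p NOR r
g2 = q OR g1 = q OR (p NOR r)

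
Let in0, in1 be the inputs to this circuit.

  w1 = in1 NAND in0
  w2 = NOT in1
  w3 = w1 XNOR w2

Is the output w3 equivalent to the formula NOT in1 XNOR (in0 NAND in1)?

Yes

w1 = in1 NAND in0
w2 = NOT in1
w3 = w1 XNOR w2 = (in1 NAND in0) XNOR NOT in1
At in0=0, in1=1: circuit gives 0, formula gives 0.
At in0=0, in1=0: circuit gives 1, formula gives 1.
Agrees on all 4 inputs.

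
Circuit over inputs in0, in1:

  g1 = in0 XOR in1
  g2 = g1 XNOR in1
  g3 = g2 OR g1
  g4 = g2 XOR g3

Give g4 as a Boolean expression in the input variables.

((in0 XOR in1) XNOR in1) XOR (((in0 XOR in1) XNOR in1) OR (in0 XOR in1))

g1 = in0 XOR in1
g2 = g1 XNOR in1 = (in0 XOR in1) XNOR in1
g3 = g2 OR g1 = ((in0 XOR in1) XNOR in1) OR (in0 XOR in1)
g4 = g2 XOR g3 = ((in0 XOR in1) XNOR in1) XOR (((in0 XOR in1) XNOR in1) OR (in0 XOR in1))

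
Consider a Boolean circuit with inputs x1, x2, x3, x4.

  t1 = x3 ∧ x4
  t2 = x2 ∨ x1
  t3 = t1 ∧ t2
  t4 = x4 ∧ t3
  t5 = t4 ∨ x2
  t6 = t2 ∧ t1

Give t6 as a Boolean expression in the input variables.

(x2 ∨ x1) ∧ (x3 ∧ x4)

t1 = x3 ∧ x4
t2 = x2 ∨ x1
t6 = t2 ∧ t1 = (x2 ∨ x1) ∧ (x3 ∧ x4)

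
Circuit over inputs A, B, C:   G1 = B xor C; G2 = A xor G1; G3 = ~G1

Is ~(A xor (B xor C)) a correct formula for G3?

No

G1 = B xor C
G3 = ~G1 = ~(B xor C)
At A=1, B=0, C=0: circuit gives 1, formula gives 0.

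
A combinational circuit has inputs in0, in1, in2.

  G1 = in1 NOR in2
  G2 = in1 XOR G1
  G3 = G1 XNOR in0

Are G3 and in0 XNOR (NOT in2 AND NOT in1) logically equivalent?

Yes

G1 = in1 NOR in2
G3 = G1 XNOR in0 = (in1 NOR in2) XNOR in0
At in0=0, in1=0, in2=0: circuit gives 0, formula gives 0.
At in0=0, in1=0, in2=1: circuit gives 1, formula gives 1.
Agrees on all 8 inputs.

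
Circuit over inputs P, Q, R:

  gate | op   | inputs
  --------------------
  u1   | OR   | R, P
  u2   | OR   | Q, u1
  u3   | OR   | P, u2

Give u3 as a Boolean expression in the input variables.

u1 = R OR P
u2 = Q OR u1 = Q OR (R OR P)
u3 = P OR u2 = P OR (Q OR (R OR P))

P OR (Q OR (R OR P))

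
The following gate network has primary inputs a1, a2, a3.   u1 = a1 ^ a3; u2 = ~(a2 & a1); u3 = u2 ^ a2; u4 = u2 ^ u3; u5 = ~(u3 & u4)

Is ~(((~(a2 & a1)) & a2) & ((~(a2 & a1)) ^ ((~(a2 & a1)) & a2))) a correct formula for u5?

u2 = ~(a2 & a1)
u3 = u2 ^ a2 = (~(a2 & a1)) ^ a2
u4 = u2 ^ u3 = (~(a2 & a1)) ^ ((~(a2 & a1)) ^ a2)
u5 = ~(u3 & u4) = ~(((~(a2 & a1)) ^ a2) & ((~(a2 & a1)) ^ ((~(a2 & a1)) ^ a2)))
At a1=1, a2=1, a3=0: circuit gives 0, formula gives 1.

No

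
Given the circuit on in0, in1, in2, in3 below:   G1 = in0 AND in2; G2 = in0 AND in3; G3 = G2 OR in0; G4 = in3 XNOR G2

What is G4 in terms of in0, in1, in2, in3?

G2 = in0 AND in3
G4 = in3 XNOR G2 = in3 XNOR (in0 AND in3)

in3 XNOR (in0 AND in3)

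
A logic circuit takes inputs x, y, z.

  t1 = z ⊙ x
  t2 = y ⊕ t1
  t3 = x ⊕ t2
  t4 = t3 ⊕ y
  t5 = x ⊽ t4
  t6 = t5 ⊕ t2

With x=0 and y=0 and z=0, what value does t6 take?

t1 = 0 ⊙ 0 = 1
t2 = 0 ⊕ 1 = 1
t3 = 0 ⊕ 1 = 1
t4 = 1 ⊕ 0 = 1
t5 = 0 ⊽ 1 = 0
t6 = 0 ⊕ 1 = 1

1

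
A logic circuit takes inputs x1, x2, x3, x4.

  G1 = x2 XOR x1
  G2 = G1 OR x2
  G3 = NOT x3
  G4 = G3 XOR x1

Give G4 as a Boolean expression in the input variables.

G3 = NOT x3
G4 = G3 XOR x1 = NOT x3 XOR x1

NOT x3 XOR x1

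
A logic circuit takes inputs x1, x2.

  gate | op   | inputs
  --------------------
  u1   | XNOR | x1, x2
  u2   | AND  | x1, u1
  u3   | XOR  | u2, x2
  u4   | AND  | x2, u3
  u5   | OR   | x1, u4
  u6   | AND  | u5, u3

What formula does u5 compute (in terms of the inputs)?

u1 = x1 XNOR x2
u2 = x1 AND u1 = x1 AND (x1 XNOR x2)
u3 = u2 XOR x2 = (x1 AND (x1 XNOR x2)) XOR x2
u4 = x2 AND u3 = x2 AND ((x1 AND (x1 XNOR x2)) XOR x2)
u5 = x1 OR u4 = x1 OR (x2 AND ((x1 AND (x1 XNOR x2)) XOR x2))

x1 OR (x2 AND ((x1 AND (x1 XNOR x2)) XOR x2))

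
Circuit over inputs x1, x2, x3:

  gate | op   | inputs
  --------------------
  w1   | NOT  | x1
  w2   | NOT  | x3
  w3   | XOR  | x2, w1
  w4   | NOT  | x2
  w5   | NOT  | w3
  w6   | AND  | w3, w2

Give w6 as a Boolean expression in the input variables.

(x2 XOR NOT x1) AND NOT x3

w1 = NOT x1
w2 = NOT x3
w3 = x2 XOR w1 = x2 XOR NOT x1
w6 = w3 AND w2 = (x2 XOR NOT x1) AND NOT x3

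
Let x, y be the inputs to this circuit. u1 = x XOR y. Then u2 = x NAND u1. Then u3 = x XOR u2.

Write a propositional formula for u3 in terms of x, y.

x XOR (x NAND (x XOR y))

u1 = x XOR y
u2 = x NAND u1 = x NAND (x XOR y)
u3 = x XOR u2 = x XOR (x NAND (x XOR y))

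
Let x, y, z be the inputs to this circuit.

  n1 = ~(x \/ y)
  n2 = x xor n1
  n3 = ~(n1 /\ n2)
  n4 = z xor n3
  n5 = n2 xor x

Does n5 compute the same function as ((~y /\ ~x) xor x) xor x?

Yes

n1 = ~(x \/ y)
n2 = x xor n1 = x xor (~(x \/ y))
n5 = n2 xor x = (x xor (~(x \/ y))) xor x
At x=0, y=1, z=0: circuit gives 0, formula gives 0.
At x=0, y=0, z=0: circuit gives 1, formula gives 1.
Agrees on all 8 inputs.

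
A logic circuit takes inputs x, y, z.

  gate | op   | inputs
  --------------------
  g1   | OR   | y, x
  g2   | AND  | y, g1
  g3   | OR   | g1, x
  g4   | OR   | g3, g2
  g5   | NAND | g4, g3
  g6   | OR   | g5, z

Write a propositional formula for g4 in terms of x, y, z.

((y OR x) OR x) OR (y AND (y OR x))

g1 = y OR x
g2 = y AND g1 = y AND (y OR x)
g3 = g1 OR x = (y OR x) OR x
g4 = g3 OR g2 = ((y OR x) OR x) OR (y AND (y OR x))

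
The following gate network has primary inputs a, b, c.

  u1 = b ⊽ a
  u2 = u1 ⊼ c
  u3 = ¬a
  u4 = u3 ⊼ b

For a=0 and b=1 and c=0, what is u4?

0

u3 = ¬0 = 1
u4 = 1 ⊼ 1 = 0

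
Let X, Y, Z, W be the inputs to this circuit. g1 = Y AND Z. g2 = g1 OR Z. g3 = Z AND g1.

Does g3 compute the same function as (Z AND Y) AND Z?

g1 = Y AND Z
g3 = Z AND g1 = Z AND (Y AND Z)
At X=0, Y=0, Z=0, W=0: circuit gives 0, formula gives 0.
At X=0, Y=1, Z=1, W=0: circuit gives 1, formula gives 1.
Agrees on all 16 inputs.

Yes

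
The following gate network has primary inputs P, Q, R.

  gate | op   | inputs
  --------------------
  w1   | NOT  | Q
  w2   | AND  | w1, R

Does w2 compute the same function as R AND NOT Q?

w1 = NOT Q
w2 = w1 AND R = NOT Q AND R
At P=0, Q=0, R=0: circuit gives 0, formula gives 0.
At P=0, Q=0, R=1: circuit gives 1, formula gives 1.
Agrees on all 8 inputs.

Yes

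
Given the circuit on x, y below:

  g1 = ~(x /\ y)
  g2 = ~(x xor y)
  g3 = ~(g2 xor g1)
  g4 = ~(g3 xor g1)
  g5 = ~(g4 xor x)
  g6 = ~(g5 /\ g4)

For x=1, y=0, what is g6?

1

g1 = ~(1 /\ 0) = 1
g2 = ~(1 xor 0) = 0
g3 = ~(0 xor 1) = 0
g4 = ~(0 xor 1) = 0
g5 = ~(0 xor 1) = 0
g6 = ~(0 /\ 0) = 1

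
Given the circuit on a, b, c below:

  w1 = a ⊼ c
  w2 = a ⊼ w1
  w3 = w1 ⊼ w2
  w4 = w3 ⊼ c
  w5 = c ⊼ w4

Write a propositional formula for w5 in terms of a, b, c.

w1 = a ⊼ c
w2 = a ⊼ w1 = a ⊼ (a ⊼ c)
w3 = w1 ⊼ w2 = (a ⊼ c) ⊼ (a ⊼ (a ⊼ c))
w4 = w3 ⊼ c = ((a ⊼ c) ⊼ (a ⊼ (a ⊼ c))) ⊼ c
w5 = c ⊼ w4 = c ⊼ (((a ⊼ c) ⊼ (a ⊼ (a ⊼ c))) ⊼ c)

c ⊼ (((a ⊼ c) ⊼ (a ⊼ (a ⊼ c))) ⊼ c)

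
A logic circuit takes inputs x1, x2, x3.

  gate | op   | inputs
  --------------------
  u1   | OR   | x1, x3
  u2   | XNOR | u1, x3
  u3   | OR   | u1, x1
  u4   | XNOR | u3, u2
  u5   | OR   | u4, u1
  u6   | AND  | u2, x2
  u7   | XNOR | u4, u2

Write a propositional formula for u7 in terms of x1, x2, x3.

(((x1 OR x3) OR x1) XNOR ((x1 OR x3) XNOR x3)) XNOR ((x1 OR x3) XNOR x3)

u1 = x1 OR x3
u2 = u1 XNOR x3 = (x1 OR x3) XNOR x3
u3 = u1 OR x1 = (x1 OR x3) OR x1
u4 = u3 XNOR u2 = ((x1 OR x3) OR x1) XNOR ((x1 OR x3) XNOR x3)
u7 = u4 XNOR u2 = (((x1 OR x3) OR x1) XNOR ((x1 OR x3) XNOR x3)) XNOR ((x1 OR x3) XNOR x3)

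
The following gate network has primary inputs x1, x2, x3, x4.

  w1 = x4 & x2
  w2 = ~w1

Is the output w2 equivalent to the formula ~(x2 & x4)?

Yes

w1 = x4 & x2
w2 = ~w1 = ~(x4 & x2)
At x1=0, x2=1, x3=0, x4=1: circuit gives 0, formula gives 0.
At x1=0, x2=0, x3=0, x4=0: circuit gives 1, formula gives 1.
Agrees on all 16 inputs.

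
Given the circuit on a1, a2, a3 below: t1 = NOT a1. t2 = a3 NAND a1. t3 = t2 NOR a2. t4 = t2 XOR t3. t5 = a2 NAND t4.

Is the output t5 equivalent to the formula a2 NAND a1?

t2 = a3 NAND a1
t3 = t2 NOR a2 = (a3 NAND a1) NOR a2
t4 = t2 XOR t3 = (a3 NAND a1) XOR ((a3 NAND a1) NOR a2)
t5 = a2 NAND t4 = a2 NAND ((a3 NAND a1) XOR ((a3 NAND a1) NOR a2))
At a1=0, a2=1, a3=0: circuit gives 0, formula gives 1.

No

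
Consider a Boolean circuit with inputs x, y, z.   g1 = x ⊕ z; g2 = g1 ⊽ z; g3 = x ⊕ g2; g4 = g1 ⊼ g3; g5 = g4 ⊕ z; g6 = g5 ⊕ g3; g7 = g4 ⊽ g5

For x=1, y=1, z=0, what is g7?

g1 = 1 ⊕ 0 = 1
g2 = 1 ⊽ 0 = 0
g3 = 1 ⊕ 0 = 1
g4 = 1 ⊼ 1 = 0
g5 = 0 ⊕ 0 = 0
g7 = 0 ⊽ 0 = 1

1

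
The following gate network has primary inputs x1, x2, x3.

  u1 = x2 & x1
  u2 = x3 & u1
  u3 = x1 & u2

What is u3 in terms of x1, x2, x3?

x1 & (x3 & (x2 & x1))

u1 = x2 & x1
u2 = x3 & u1 = x3 & (x2 & x1)
u3 = x1 & u2 = x1 & (x3 & (x2 & x1))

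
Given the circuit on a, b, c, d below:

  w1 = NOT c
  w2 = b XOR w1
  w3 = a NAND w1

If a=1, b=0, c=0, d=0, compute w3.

0

w1 = NOT 0 = 1
w3 = 1 NAND 1 = 0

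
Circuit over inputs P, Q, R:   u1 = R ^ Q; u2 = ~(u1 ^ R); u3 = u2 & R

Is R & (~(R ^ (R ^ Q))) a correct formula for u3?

u1 = R ^ Q
u2 = ~(u1 ^ R) = ~((R ^ Q) ^ R)
u3 = u2 & R = (~((R ^ Q) ^ R)) & R
At P=0, Q=0, R=0: circuit gives 0, formula gives 0.
At P=0, Q=0, R=1: circuit gives 1, formula gives 1.
Agrees on all 8 inputs.

Yes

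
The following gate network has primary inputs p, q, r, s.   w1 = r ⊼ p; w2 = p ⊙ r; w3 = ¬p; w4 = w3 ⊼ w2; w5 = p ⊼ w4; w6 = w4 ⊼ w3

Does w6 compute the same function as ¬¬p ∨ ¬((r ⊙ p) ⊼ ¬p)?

w2 = p ⊙ r
w3 = ¬p
w4 = w3 ⊼ w2 = ¬p ⊼ (p ⊙ r)
w6 = w4 ⊼ w3 = (¬p ⊼ (p ⊙ r)) ⊼ ¬p
At p=0, q=0, r=1, s=0: circuit gives 0, formula gives 0.
At p=0, q=0, r=0, s=0: circuit gives 1, formula gives 1.
Agrees on all 16 inputs.

Yes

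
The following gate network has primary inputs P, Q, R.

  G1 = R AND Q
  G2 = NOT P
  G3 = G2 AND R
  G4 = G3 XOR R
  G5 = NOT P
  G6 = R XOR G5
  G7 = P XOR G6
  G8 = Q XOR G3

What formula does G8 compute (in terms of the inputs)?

Q XOR (NOT P AND R)

G2 = NOT P
G3 = G2 AND R = NOT P AND R
G8 = Q XOR G3 = Q XOR (NOT P AND R)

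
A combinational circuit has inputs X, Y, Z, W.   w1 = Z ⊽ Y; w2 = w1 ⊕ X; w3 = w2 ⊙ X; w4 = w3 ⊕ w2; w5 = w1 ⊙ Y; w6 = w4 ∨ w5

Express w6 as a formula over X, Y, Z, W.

((((Z ⊽ Y) ⊕ X) ⊙ X) ⊕ ((Z ⊽ Y) ⊕ X)) ∨ ((Z ⊽ Y) ⊙ Y)

w1 = Z ⊽ Y
w2 = w1 ⊕ X = (Z ⊽ Y) ⊕ X
w3 = w2 ⊙ X = ((Z ⊽ Y) ⊕ X) ⊙ X
w4 = w3 ⊕ w2 = (((Z ⊽ Y) ⊕ X) ⊙ X) ⊕ ((Z ⊽ Y) ⊕ X)
w5 = w1 ⊙ Y = (Z ⊽ Y) ⊙ Y
w6 = w4 ∨ w5 = ((((Z ⊽ Y) ⊕ X) ⊙ X) ⊕ ((Z ⊽ Y) ⊕ X)) ∨ ((Z ⊽ Y) ⊙ Y)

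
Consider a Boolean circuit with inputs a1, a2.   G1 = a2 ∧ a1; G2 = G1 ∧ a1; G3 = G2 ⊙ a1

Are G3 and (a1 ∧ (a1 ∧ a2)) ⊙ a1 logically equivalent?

Yes

G1 = a2 ∧ a1
G2 = G1 ∧ a1 = (a2 ∧ a1) ∧ a1
G3 = G2 ⊙ a1 = ((a2 ∧ a1) ∧ a1) ⊙ a1
At a1=1, a2=0: circuit gives 0, formula gives 0.
At a1=0, a2=0: circuit gives 1, formula gives 1.
Agrees on all 4 inputs.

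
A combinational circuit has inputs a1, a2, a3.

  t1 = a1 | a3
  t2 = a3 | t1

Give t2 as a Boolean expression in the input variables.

a3 | (a1 | a3)

t1 = a1 | a3
t2 = a3 | t1 = a3 | (a1 | a3)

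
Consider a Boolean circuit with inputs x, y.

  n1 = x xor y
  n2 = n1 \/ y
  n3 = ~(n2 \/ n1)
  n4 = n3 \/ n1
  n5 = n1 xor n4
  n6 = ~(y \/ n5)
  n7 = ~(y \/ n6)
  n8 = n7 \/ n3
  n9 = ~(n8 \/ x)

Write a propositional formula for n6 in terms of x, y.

~(y \/ ((x xor y) xor ((~(((x xor y) \/ y) \/ (x xor y))) \/ (x xor y))))

n1 = x xor y
n2 = n1 \/ y = (x xor y) \/ y
n3 = ~(n2 \/ n1) = ~(((x xor y) \/ y) \/ (x xor y))
n4 = n3 \/ n1 = (~(((x xor y) \/ y) \/ (x xor y))) \/ (x xor y)
n5 = n1 xor n4 = (x xor y) xor ((~(((x xor y) \/ y) \/ (x xor y))) \/ (x xor y))
n6 = ~(y \/ n5) = ~(y \/ ((x xor y) xor ((~(((x xor y) \/ y) \/ (x xor y))) \/ (x xor y))))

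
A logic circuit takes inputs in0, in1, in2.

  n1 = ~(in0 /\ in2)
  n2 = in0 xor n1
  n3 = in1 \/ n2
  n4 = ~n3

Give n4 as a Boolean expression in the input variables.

n1 = ~(in0 /\ in2)
n2 = in0 xor n1 = in0 xor (~(in0 /\ in2))
n3 = in1 \/ n2 = in1 \/ (in0 xor (~(in0 /\ in2)))
n4 = ~n3 = ~(in1 \/ (in0 xor (~(in0 /\ in2))))

~(in1 \/ (in0 xor (~(in0 /\ in2))))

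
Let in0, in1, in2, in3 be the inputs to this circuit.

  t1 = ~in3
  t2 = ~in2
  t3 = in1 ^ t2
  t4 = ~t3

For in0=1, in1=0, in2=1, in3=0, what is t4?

t2 = ~1 = 0
t3 = 0 ^ 0 = 0
t4 = ~0 = 1

1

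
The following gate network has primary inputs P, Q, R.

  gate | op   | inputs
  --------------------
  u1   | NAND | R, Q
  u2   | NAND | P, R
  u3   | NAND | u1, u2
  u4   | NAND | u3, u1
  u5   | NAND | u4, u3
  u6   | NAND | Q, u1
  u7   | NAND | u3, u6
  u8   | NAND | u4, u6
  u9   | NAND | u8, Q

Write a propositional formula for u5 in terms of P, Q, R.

(((R NAND Q) NAND (P NAND R)) NAND (R NAND Q)) NAND ((R NAND Q) NAND (P NAND R))

u1 = R NAND Q
u2 = P NAND R
u3 = u1 NAND u2 = (R NAND Q) NAND (P NAND R)
u4 = u3 NAND u1 = ((R NAND Q) NAND (P NAND R)) NAND (R NAND Q)
u5 = u4 NAND u3 = (((R NAND Q) NAND (P NAND R)) NAND (R NAND Q)) NAND ((R NAND Q) NAND (P NAND R))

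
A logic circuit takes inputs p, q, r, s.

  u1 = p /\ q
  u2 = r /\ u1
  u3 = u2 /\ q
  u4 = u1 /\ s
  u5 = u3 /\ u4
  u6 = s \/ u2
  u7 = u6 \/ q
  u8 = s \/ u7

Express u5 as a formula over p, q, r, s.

((r /\ (p /\ q)) /\ q) /\ ((p /\ q) /\ s)

u1 = p /\ q
u2 = r /\ u1 = r /\ (p /\ q)
u3 = u2 /\ q = (r /\ (p /\ q)) /\ q
u4 = u1 /\ s = (p /\ q) /\ s
u5 = u3 /\ u4 = ((r /\ (p /\ q)) /\ q) /\ ((p /\ q) /\ s)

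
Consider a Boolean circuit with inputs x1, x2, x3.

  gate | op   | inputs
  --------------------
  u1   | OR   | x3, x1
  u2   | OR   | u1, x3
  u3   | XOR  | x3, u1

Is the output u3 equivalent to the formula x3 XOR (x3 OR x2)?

u1 = x3 OR x1
u3 = x3 XOR u1 = x3 XOR (x3 OR x1)
At x1=0, x2=1, x3=0: circuit gives 0, formula gives 1.

No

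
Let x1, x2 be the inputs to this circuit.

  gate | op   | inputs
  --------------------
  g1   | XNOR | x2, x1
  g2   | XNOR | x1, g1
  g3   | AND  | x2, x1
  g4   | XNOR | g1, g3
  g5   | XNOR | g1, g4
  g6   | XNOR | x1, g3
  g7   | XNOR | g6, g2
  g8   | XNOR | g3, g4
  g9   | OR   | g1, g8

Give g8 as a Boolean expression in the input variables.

(x2 AND x1) XNOR ((x2 XNOR x1) XNOR (x2 AND x1))

g1 = x2 XNOR x1
g3 = x2 AND x1
g4 = g1 XNOR g3 = (x2 XNOR x1) XNOR (x2 AND x1)
g8 = g3 XNOR g4 = (x2 AND x1) XNOR ((x2 XNOR x1) XNOR (x2 AND x1))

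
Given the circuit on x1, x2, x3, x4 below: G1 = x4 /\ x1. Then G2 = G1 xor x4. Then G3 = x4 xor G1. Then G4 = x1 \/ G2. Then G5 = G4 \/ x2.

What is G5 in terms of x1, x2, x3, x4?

G1 = x4 /\ x1
G2 = G1 xor x4 = (x4 /\ x1) xor x4
G4 = x1 \/ G2 = x1 \/ ((x4 /\ x1) xor x4)
G5 = G4 \/ x2 = (x1 \/ ((x4 /\ x1) xor x4)) \/ x2

(x1 \/ ((x4 /\ x1) xor x4)) \/ x2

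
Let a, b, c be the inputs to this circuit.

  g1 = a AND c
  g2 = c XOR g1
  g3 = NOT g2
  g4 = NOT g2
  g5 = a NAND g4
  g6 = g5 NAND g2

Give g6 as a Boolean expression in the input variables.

(a NAND NOT (c XOR (a AND c))) NAND (c XOR (a AND c))

g1 = a AND c
g2 = c XOR g1 = c XOR (a AND c)
g4 = NOT g2 = NOT (c XOR (a AND c))
g5 = a NAND g4 = a NAND NOT (c XOR (a AND c))
g6 = g5 NAND g2 = (a NAND NOT (c XOR (a AND c))) NAND (c XOR (a AND c))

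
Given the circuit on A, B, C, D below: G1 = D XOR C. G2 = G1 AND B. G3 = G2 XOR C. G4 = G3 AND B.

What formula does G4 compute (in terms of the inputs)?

G1 = D XOR C
G2 = G1 AND B = (D XOR C) AND B
G3 = G2 XOR C = ((D XOR C) AND B) XOR C
G4 = G3 AND B = (((D XOR C) AND B) XOR C) AND B

(((D XOR C) AND B) XOR C) AND B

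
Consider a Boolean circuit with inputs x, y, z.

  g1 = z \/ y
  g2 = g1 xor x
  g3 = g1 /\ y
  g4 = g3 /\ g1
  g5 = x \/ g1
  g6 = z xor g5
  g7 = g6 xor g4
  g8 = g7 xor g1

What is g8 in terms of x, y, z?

((z xor (x \/ (z \/ y))) xor (((z \/ y) /\ y) /\ (z \/ y))) xor (z \/ y)

g1 = z \/ y
g3 = g1 /\ y = (z \/ y) /\ y
g4 = g3 /\ g1 = ((z \/ y) /\ y) /\ (z \/ y)
g5 = x \/ g1 = x \/ (z \/ y)
g6 = z xor g5 = z xor (x \/ (z \/ y))
g7 = g6 xor g4 = (z xor (x \/ (z \/ y))) xor (((z \/ y) /\ y) /\ (z \/ y))
g8 = g7 xor g1 = ((z xor (x \/ (z \/ y))) xor (((z \/ y) /\ y) /\ (z \/ y))) xor (z \/ y)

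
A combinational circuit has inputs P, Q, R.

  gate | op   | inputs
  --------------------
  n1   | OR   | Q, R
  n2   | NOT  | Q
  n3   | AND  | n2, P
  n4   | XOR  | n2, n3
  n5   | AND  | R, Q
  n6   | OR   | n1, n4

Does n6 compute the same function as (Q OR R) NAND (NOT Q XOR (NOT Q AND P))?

No

n1 = Q OR R
n2 = NOT Q
n3 = n2 AND P = NOT Q AND P
n4 = n2 XOR n3 = NOT Q XOR (NOT Q AND P)
n6 = n1 OR n4 = (Q OR R) OR (NOT Q XOR (NOT Q AND P))
At P=0, Q=0, R=1: circuit gives 1, formula gives 0.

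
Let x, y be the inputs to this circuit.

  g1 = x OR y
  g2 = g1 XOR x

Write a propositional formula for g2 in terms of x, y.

(x OR y) XOR x

g1 = x OR y
g2 = g1 XOR x = (x OR y) XOR x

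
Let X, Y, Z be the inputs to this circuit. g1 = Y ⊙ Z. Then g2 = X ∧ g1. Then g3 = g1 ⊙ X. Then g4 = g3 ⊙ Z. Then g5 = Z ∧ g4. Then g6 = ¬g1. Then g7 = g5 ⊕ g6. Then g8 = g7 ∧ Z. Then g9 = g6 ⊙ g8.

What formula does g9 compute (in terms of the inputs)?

g1 = Y ⊙ Z
g3 = g1 ⊙ X = (Y ⊙ Z) ⊙ X
g4 = g3 ⊙ Z = ((Y ⊙ Z) ⊙ X) ⊙ Z
g5 = Z ∧ g4 = Z ∧ (((Y ⊙ Z) ⊙ X) ⊙ Z)
g6 = ¬g1 = ¬(Y ⊙ Z)
g7 = g5 ⊕ g6 = (Z ∧ (((Y ⊙ Z) ⊙ X) ⊙ Z)) ⊕ ¬(Y ⊙ Z)
g8 = g7 ∧ Z = ((Z ∧ (((Y ⊙ Z) ⊙ X) ⊙ Z)) ⊕ ¬(Y ⊙ Z)) ∧ Z
g9 = g6 ⊙ g8 = ¬(Y ⊙ Z) ⊙ (((Z ∧ (((Y ⊙ Z) ⊙ X) ⊙ Z)) ⊕ ¬(Y ⊙ Z)) ∧ Z)

¬(Y ⊙ Z) ⊙ (((Z ∧ (((Y ⊙ Z) ⊙ X) ⊙ Z)) ⊕ ¬(Y ⊙ Z)) ∧ Z)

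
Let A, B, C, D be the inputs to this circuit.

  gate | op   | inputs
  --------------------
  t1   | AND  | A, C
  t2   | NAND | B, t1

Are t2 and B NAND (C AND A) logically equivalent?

t1 = A AND C
t2 = B NAND t1 = B NAND (A AND C)
At A=1, B=1, C=1, D=0: circuit gives 0, formula gives 0.
At A=0, B=0, C=0, D=0: circuit gives 1, formula gives 1.
Agrees on all 16 inputs.

Yes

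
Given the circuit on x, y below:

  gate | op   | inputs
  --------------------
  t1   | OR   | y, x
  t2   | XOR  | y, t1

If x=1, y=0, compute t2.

t1 = 0 OR 1 = 1
t2 = 0 XOR 1 = 1

1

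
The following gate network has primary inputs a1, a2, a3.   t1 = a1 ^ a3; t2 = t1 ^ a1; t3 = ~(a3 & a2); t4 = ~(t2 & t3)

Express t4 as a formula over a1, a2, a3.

t1 = a1 ^ a3
t2 = t1 ^ a1 = (a1 ^ a3) ^ a1
t3 = ~(a3 & a2)
t4 = ~(t2 & t3) = ~(((a1 ^ a3) ^ a1) & (~(a3 & a2)))

~(((a1 ^ a3) ^ a1) & (~(a3 & a2)))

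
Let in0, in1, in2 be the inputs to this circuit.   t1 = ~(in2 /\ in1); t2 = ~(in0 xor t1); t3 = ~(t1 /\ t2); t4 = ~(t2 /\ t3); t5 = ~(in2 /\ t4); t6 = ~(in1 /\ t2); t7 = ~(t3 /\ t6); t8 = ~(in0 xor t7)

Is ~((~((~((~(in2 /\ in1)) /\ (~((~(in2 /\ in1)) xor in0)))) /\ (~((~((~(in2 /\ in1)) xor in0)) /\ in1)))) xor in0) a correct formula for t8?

Yes

t1 = ~(in2 /\ in1)
t2 = ~(in0 xor t1) = ~(in0 xor (~(in2 /\ in1)))
t3 = ~(t1 /\ t2) = ~((~(in2 /\ in1)) /\ (~(in0 xor (~(in2 /\ in1)))))
t6 = ~(in1 /\ t2) = ~(in1 /\ (~(in0 xor (~(in2 /\ in1)))))
t7 = ~(t3 /\ t6) = ~((~((~(in2 /\ in1)) /\ (~(in0 xor (~(in2 /\ in1)))))) /\ (~(in1 /\ (~(in0 xor (~(in2 /\ in1)))))))
t8 = ~(in0 xor t7) = ~(in0 xor (~((~((~(in2 /\ in1)) /\ (~(in0 xor (~(in2 /\ in1)))))) /\ (~(in1 /\ (~(in0 xor (~(in2 /\ in1)))))))))
At in0=0, in1=1, in2=1: circuit gives 0, formula gives 0.
At in0=0, in1=0, in2=0: circuit gives 1, formula gives 1.
Agrees on all 8 inputs.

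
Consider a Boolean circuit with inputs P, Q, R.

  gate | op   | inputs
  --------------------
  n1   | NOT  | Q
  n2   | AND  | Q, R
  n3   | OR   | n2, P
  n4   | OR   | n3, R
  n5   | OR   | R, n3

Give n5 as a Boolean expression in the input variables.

n2 = Q AND R
n3 = n2 OR P = (Q AND R) OR P
n5 = R OR n3 = R OR ((Q AND R) OR P)

R OR ((Q AND R) OR P)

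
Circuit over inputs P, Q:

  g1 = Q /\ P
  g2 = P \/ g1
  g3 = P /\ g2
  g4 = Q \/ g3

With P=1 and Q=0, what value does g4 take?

g1 = 0 /\ 1 = 0
g2 = 1 \/ 0 = 1
g3 = 1 /\ 1 = 1
g4 = 0 \/ 1 = 1

1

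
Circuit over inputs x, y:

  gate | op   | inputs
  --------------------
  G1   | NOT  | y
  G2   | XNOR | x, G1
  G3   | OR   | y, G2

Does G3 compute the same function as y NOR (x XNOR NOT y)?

No

G1 = NOT y
G2 = x XNOR G1 = x XNOR NOT y
G3 = y OR G2 = y OR (x XNOR NOT y)
At x=0, y=0: circuit gives 0, formula gives 1.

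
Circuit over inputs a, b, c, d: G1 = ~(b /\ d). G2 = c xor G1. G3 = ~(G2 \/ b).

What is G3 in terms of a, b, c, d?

~((c xor (~(b /\ d))) \/ b)

G1 = ~(b /\ d)
G2 = c xor G1 = c xor (~(b /\ d))
G3 = ~(G2 \/ b) = ~((c xor (~(b /\ d))) \/ b)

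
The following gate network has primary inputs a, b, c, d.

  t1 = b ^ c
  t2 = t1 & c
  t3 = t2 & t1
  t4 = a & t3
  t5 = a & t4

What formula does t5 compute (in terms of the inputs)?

t1 = b ^ c
t2 = t1 & c = (b ^ c) & c
t3 = t2 & t1 = ((b ^ c) & c) & (b ^ c)
t4 = a & t3 = a & (((b ^ c) & c) & (b ^ c))
t5 = a & t4 = a & (a & (((b ^ c) & c) & (b ^ c)))

a & (a & (((b ^ c) & c) & (b ^ c)))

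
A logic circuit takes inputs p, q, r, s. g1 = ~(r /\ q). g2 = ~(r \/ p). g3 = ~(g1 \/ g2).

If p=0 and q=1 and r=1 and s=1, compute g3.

g1 = ~(1 /\ 1) = 0
g2 = ~(1 \/ 0) = 0
g3 = ~(0 \/ 0) = 1

1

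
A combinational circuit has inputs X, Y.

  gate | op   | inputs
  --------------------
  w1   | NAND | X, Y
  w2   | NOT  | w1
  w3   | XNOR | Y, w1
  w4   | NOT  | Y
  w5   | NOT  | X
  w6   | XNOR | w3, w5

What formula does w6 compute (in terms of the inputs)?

w1 = X NAND Y
w3 = Y XNOR w1 = Y XNOR (X NAND Y)
w5 = NOT X
w6 = w3 XNOR w5 = (Y XNOR (X NAND Y)) XNOR NOT X

(Y XNOR (X NAND Y)) XNOR NOT X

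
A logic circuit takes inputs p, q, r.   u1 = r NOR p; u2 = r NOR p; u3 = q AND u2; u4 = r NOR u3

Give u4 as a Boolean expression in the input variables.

r NOR (q AND (r NOR p))

u2 = r NOR p
u3 = q AND u2 = q AND (r NOR p)
u4 = r NOR u3 = r NOR (q AND (r NOR p))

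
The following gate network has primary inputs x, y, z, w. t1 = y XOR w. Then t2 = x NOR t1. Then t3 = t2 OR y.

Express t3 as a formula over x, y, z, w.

t1 = y XOR w
t2 = x NOR t1 = x NOR (y XOR w)
t3 = t2 OR y = (x NOR (y XOR w)) OR y

(x NOR (y XOR w)) OR y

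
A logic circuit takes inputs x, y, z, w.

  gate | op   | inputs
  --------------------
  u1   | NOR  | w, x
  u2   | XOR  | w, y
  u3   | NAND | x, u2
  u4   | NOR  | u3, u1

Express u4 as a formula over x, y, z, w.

(x NAND (w XOR y)) NOR (w NOR x)

u1 = w NOR x
u2 = w XOR y
u3 = x NAND u2 = x NAND (w XOR y)
u4 = u3 NOR u1 = (x NAND (w XOR y)) NOR (w NOR x)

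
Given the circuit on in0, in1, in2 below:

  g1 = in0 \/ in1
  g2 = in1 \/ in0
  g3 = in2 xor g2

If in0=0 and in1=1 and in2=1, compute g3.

g2 = 1 \/ 0 = 1
g3 = 1 xor 1 = 0

0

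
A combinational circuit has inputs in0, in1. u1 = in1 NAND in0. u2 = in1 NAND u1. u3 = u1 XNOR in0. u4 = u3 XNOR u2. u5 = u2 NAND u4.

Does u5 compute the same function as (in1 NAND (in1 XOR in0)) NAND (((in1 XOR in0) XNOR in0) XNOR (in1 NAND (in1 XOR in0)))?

No

u1 = in1 NAND in0
u2 = in1 NAND u1 = in1 NAND (in1 NAND in0)
u3 = u1 XNOR in0 = (in1 NAND in0) XNOR in0
u4 = u3 XNOR u2 = ((in1 NAND in0) XNOR in0) XNOR (in1 NAND (in1 NAND in0))
u5 = u2 NAND u4 = (in1 NAND (in1 NAND in0)) NAND (((in1 NAND in0) XNOR in0) XNOR (in1 NAND (in1 NAND in0)))
At in0=0, in1=0: circuit gives 1, formula gives 0.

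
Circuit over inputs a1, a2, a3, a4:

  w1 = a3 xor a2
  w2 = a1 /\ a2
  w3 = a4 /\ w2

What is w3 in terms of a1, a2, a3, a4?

a4 /\ (a1 /\ a2)

w2 = a1 /\ a2
w3 = a4 /\ w2 = a4 /\ (a1 /\ a2)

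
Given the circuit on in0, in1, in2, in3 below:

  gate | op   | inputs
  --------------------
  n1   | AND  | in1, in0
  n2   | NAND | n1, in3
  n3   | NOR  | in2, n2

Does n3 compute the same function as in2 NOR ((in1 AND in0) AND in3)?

No

n1 = in1 AND in0
n2 = n1 NAND in3 = (in1 AND in0) NAND in3
n3 = in2 NOR n2 = in2 NOR ((in1 AND in0) NAND in3)
At in0=0, in1=0, in2=0, in3=0: circuit gives 0, formula gives 1.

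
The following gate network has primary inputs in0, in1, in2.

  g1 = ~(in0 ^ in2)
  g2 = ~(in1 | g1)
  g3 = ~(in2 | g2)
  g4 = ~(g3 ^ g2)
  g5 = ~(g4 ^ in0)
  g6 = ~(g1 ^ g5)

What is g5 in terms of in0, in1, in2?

~((~((~(in2 | (~(in1 | (~(in0 ^ in2)))))) ^ (~(in1 | (~(in0 ^ in2)))))) ^ in0)

g1 = ~(in0 ^ in2)
g2 = ~(in1 | g1) = ~(in1 | (~(in0 ^ in2)))
g3 = ~(in2 | g2) = ~(in2 | (~(in1 | (~(in0 ^ in2)))))
g4 = ~(g3 ^ g2) = ~((~(in2 | (~(in1 | (~(in0 ^ in2)))))) ^ (~(in1 | (~(in0 ^ in2)))))
g5 = ~(g4 ^ in0) = ~((~((~(in2 | (~(in1 | (~(in0 ^ in2)))))) ^ (~(in1 | (~(in0 ^ in2)))))) ^ in0)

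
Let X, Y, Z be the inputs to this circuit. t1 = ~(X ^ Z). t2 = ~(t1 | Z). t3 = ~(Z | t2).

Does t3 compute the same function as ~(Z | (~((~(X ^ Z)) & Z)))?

No

t1 = ~(X ^ Z)
t2 = ~(t1 | Z) = ~((~(X ^ Z)) | Z)
t3 = ~(Z | t2) = ~(Z | (~((~(X ^ Z)) | Z)))
At X=0, Y=0, Z=0: circuit gives 1, formula gives 0.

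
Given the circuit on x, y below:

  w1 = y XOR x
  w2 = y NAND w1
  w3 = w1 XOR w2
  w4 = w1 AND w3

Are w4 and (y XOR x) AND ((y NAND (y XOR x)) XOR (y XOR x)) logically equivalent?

w1 = y XOR x
w2 = y NAND w1 = y NAND (y XOR x)
w3 = w1 XOR w2 = (y XOR x) XOR (y NAND (y XOR x))
w4 = w1 AND w3 = (y XOR x) AND ((y XOR x) XOR (y NAND (y XOR x)))
At x=0, y=0: circuit gives 0, formula gives 0.
At x=0, y=1: circuit gives 1, formula gives 1.
Agrees on all 4 inputs.

Yes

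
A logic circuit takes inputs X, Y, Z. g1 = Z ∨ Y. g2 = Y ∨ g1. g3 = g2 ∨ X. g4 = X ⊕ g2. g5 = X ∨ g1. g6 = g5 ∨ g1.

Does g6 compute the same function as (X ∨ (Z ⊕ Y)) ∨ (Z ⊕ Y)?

No

g1 = Z ∨ Y
g5 = X ∨ g1 = X ∨ (Z ∨ Y)
g6 = g5 ∨ g1 = (X ∨ (Z ∨ Y)) ∨ (Z ∨ Y)
At X=0, Y=1, Z=1: circuit gives 1, formula gives 0.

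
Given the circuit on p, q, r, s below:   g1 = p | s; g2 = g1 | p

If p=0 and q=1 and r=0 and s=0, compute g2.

0

g1 = 0 | 0 = 0
g2 = 0 | 0 = 0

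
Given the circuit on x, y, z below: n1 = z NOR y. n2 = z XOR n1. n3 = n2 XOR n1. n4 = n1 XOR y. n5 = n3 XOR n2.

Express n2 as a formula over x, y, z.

z XOR (z NOR y)

n1 = z NOR y
n2 = z XOR n1 = z XOR (z NOR y)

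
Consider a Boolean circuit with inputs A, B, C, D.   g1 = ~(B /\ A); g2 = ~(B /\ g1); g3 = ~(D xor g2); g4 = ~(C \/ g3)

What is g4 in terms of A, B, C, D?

g1 = ~(B /\ A)
g2 = ~(B /\ g1) = ~(B /\ (~(B /\ A)))
g3 = ~(D xor g2) = ~(D xor (~(B /\ (~(B /\ A)))))
g4 = ~(C \/ g3) = ~(C \/ (~(D xor (~(B /\ (~(B /\ A)))))))

~(C \/ (~(D xor (~(B /\ (~(B /\ A)))))))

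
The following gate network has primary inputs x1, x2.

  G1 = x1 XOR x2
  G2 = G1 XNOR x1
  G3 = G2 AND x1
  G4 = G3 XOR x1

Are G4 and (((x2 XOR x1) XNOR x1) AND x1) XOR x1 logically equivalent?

G1 = x1 XOR x2
G2 = G1 XNOR x1 = (x1 XOR x2) XNOR x1
G3 = G2 AND x1 = ((x1 XOR x2) XNOR x1) AND x1
G4 = G3 XOR x1 = (((x1 XOR x2) XNOR x1) AND x1) XOR x1
At x1=0, x2=0: circuit gives 0, formula gives 0.
At x1=1, x2=1: circuit gives 1, formula gives 1.
Agrees on all 4 inputs.

Yes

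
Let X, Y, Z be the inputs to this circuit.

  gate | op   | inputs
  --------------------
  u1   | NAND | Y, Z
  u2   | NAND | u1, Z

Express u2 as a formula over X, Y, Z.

(Y NAND Z) NAND Z

u1 = Y NAND Z
u2 = u1 NAND Z = (Y NAND Z) NAND Z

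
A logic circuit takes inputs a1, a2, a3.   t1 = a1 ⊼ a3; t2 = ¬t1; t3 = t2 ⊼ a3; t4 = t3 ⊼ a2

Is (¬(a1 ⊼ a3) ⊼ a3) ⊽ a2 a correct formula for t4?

No

t1 = a1 ⊼ a3
t2 = ¬t1 = ¬(a1 ⊼ a3)
t3 = t2 ⊼ a3 = ¬(a1 ⊼ a3) ⊼ a3
t4 = t3 ⊼ a2 = (¬(a1 ⊼ a3) ⊼ a3) ⊼ a2
At a1=0, a2=0, a3=0: circuit gives 1, formula gives 0.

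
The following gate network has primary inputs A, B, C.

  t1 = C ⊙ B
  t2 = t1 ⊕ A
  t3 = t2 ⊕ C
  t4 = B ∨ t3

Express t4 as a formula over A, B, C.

B ∨ (((C ⊙ B) ⊕ A) ⊕ C)

t1 = C ⊙ B
t2 = t1 ⊕ A = (C ⊙ B) ⊕ A
t3 = t2 ⊕ C = ((C ⊙ B) ⊕ A) ⊕ C
t4 = B ∨ t3 = B ∨ (((C ⊙ B) ⊕ A) ⊕ C)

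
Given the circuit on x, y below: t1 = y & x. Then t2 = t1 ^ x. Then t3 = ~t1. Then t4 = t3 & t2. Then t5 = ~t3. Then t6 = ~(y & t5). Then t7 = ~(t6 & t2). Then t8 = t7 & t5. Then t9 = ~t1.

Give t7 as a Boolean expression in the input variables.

t1 = y & x
t2 = t1 ^ x = (y & x) ^ x
t3 = ~t1 = ~(y & x)
t5 = ~t3 = ~~(y & x)
t6 = ~(y & t5) = ~(y & ~~(y & x))
t7 = ~(t6 & t2) = ~((~(y & ~~(y & x))) & ((y & x) ^ x))

~((~(y & ~~(y & x))) & ((y & x) ^ x))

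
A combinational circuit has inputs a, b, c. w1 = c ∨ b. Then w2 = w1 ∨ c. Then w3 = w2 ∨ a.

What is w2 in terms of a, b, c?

(c ∨ b) ∨ c

w1 = c ∨ b
w2 = w1 ∨ c = (c ∨ b) ∨ c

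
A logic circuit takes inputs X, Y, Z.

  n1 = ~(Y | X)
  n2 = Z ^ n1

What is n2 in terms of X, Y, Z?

Z ^ (~(Y | X))

n1 = ~(Y | X)
n2 = Z ^ n1 = Z ^ (~(Y | X))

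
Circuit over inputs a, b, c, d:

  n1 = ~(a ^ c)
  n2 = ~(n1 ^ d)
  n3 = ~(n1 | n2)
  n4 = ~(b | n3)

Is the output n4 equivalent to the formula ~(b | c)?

No

n1 = ~(a ^ c)
n2 = ~(n1 ^ d) = ~((~(a ^ c)) ^ d)
n3 = ~(n1 | n2) = ~((~(a ^ c)) | (~((~(a ^ c)) ^ d)))
n4 = ~(b | n3) = ~(b | (~((~(a ^ c)) | (~((~(a ^ c)) ^ d)))))
At a=0, b=0, c=1, d=0: circuit gives 1, formula gives 0.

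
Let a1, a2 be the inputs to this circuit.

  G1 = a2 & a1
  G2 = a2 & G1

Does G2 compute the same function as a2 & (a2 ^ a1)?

No

G1 = a2 & a1
G2 = a2 & G1 = a2 & (a2 & a1)
At a1=0, a2=1: circuit gives 0, formula gives 1.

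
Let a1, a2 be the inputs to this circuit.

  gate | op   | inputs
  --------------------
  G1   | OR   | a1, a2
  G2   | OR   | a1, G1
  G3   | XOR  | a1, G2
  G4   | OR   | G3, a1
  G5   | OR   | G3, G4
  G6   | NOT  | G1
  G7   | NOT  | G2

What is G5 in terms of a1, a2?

G1 = a1 OR a2
G2 = a1 OR G1 = a1 OR (a1 OR a2)
G3 = a1 XOR G2 = a1 XOR (a1 OR (a1 OR a2))
G4 = G3 OR a1 = (a1 XOR (a1 OR (a1 OR a2))) OR a1
G5 = G3 OR G4 = (a1 XOR (a1 OR (a1 OR a2))) OR ((a1 XOR (a1 OR (a1 OR a2))) OR a1)

(a1 XOR (a1 OR (a1 OR a2))) OR ((a1 XOR (a1 OR (a1 OR a2))) OR a1)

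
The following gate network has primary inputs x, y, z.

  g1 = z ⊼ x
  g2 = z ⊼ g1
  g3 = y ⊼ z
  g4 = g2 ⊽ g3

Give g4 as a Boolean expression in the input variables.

g1 = z ⊼ x
g2 = z ⊼ g1 = z ⊼ (z ⊼ x)
g3 = y ⊼ z
g4 = g2 ⊽ g3 = (z ⊼ (z ⊼ x)) ⊽ (y ⊼ z)

(z ⊼ (z ⊼ x)) ⊽ (y ⊼ z)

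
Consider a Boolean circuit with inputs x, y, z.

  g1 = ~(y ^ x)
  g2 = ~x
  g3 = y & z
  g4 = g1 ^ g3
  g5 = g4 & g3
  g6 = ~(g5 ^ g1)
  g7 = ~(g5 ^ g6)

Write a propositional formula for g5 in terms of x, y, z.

g1 = ~(y ^ x)
g3 = y & z
g4 = g1 ^ g3 = (~(y ^ x)) ^ (y & z)
g5 = g4 & g3 = ((~(y ^ x)) ^ (y & z)) & (y & z)

((~(y ^ x)) ^ (y & z)) & (y & z)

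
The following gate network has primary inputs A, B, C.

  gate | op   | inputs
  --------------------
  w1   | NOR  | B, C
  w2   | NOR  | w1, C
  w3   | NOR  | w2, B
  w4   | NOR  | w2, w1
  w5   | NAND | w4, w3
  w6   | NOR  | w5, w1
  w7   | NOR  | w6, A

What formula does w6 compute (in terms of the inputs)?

w1 = B NOR C
w2 = w1 NOR C = (B NOR C) NOR C
w3 = w2 NOR B = ((B NOR C) NOR C) NOR B
w4 = w2 NOR w1 = ((B NOR C) NOR C) NOR (B NOR C)
w5 = w4 NAND w3 = (((B NOR C) NOR C) NOR (B NOR C)) NAND (((B NOR C) NOR C) NOR B)
w6 = w5 NOR w1 = ((((B NOR C) NOR C) NOR (B NOR C)) NAND (((B NOR C) NOR C) NOR B)) NOR (B NOR C)

((((B NOR C) NOR C) NOR (B NOR C)) NAND (((B NOR C) NOR C) NOR B)) NOR (B NOR C)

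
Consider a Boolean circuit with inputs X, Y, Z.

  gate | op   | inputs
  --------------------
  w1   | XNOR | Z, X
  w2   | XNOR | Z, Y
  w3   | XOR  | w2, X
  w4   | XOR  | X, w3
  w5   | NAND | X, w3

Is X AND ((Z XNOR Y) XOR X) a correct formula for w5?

No

w2 = Z XNOR Y
w3 = w2 XOR X = (Z XNOR Y) XOR X
w5 = X NAND w3 = X NAND ((Z XNOR Y) XOR X)
At X=0, Y=0, Z=0: circuit gives 1, formula gives 0.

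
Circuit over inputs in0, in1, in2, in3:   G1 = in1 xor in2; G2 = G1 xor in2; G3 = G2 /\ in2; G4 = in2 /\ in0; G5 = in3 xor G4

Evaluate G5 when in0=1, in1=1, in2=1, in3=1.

G4 = 1 /\ 1 = 1
G5 = 1 xor 1 = 0

0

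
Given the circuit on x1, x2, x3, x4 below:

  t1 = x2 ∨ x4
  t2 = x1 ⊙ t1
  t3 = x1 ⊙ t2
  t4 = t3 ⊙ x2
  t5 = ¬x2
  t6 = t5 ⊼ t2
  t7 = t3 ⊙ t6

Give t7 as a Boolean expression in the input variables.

(x1 ⊙ (x1 ⊙ (x2 ∨ x4))) ⊙ (¬x2 ⊼ (x1 ⊙ (x2 ∨ x4)))

t1 = x2 ∨ x4
t2 = x1 ⊙ t1 = x1 ⊙ (x2 ∨ x4)
t3 = x1 ⊙ t2 = x1 ⊙ (x1 ⊙ (x2 ∨ x4))
t5 = ¬x2
t6 = t5 ⊼ t2 = ¬x2 ⊼ (x1 ⊙ (x2 ∨ x4))
t7 = t3 ⊙ t6 = (x1 ⊙ (x1 ⊙ (x2 ∨ x4))) ⊙ (¬x2 ⊼ (x1 ⊙ (x2 ∨ x4)))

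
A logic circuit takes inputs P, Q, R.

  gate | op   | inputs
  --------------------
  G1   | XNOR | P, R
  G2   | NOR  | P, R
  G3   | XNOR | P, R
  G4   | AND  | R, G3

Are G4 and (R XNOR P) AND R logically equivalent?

Yes

G3 = P XNOR R
G4 = R AND G3 = R AND (P XNOR R)
At P=0, Q=0, R=0: circuit gives 0, formula gives 0.
At P=1, Q=0, R=1: circuit gives 1, formula gives 1.
Agrees on all 8 inputs.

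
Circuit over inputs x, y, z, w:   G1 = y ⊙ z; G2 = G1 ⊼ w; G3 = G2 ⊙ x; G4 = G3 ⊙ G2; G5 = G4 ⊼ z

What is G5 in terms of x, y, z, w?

G1 = y ⊙ z
G2 = G1 ⊼ w = (y ⊙ z) ⊼ w
G3 = G2 ⊙ x = ((y ⊙ z) ⊼ w) ⊙ x
G4 = G3 ⊙ G2 = (((y ⊙ z) ⊼ w) ⊙ x) ⊙ ((y ⊙ z) ⊼ w)
G5 = G4 ⊼ z = ((((y ⊙ z) ⊼ w) ⊙ x) ⊙ ((y ⊙ z) ⊼ w)) ⊼ z

((((y ⊙ z) ⊼ w) ⊙ x) ⊙ ((y ⊙ z) ⊼ w)) ⊼ z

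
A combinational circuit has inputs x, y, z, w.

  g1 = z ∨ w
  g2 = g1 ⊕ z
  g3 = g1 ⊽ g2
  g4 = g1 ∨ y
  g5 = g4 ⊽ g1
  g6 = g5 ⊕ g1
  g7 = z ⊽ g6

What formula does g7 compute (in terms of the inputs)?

g1 = z ∨ w
g4 = g1 ∨ y = (z ∨ w) ∨ y
g5 = g4 ⊽ g1 = ((z ∨ w) ∨ y) ⊽ (z ∨ w)
g6 = g5 ⊕ g1 = (((z ∨ w) ∨ y) ⊽ (z ∨ w)) ⊕ (z ∨ w)
g7 = z ⊽ g6 = z ⊽ ((((z ∨ w) ∨ y) ⊽ (z ∨ w)) ⊕ (z ∨ w))

z ⊽ ((((z ∨ w) ∨ y) ⊽ (z ∨ w)) ⊕ (z ∨ w))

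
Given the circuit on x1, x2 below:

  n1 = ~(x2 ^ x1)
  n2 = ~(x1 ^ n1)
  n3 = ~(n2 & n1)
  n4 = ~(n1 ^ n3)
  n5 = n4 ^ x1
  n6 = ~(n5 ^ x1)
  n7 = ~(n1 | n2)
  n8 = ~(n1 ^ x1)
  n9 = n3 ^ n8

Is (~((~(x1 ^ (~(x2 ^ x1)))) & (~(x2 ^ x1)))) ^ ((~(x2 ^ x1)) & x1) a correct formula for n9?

No

n1 = ~(x2 ^ x1)
n2 = ~(x1 ^ n1) = ~(x1 ^ (~(x2 ^ x1)))
n3 = ~(n2 & n1) = ~((~(x1 ^ (~(x2 ^ x1)))) & (~(x2 ^ x1)))
n8 = ~(n1 ^ x1) = ~((~(x2 ^ x1)) ^ x1)
n9 = n3 ^ n8 = (~((~(x1 ^ (~(x2 ^ x1)))) & (~(x2 ^ x1)))) ^ (~((~(x2 ^ x1)) ^ x1))
At x1=0, x2=1: circuit gives 0, formula gives 1.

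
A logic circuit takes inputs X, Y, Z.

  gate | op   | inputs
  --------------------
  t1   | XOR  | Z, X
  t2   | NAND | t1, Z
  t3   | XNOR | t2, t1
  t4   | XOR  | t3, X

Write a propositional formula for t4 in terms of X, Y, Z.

(((Z XOR X) NAND Z) XNOR (Z XOR X)) XOR X

t1 = Z XOR X
t2 = t1 NAND Z = (Z XOR X) NAND Z
t3 = t2 XNOR t1 = ((Z XOR X) NAND Z) XNOR (Z XOR X)
t4 = t3 XOR X = (((Z XOR X) NAND Z) XNOR (Z XOR X)) XOR X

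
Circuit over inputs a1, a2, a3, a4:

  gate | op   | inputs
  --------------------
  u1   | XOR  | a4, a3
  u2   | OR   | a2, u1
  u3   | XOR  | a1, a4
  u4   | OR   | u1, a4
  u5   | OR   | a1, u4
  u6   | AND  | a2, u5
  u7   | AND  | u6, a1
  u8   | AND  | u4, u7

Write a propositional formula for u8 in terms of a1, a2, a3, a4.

u1 = a4 XOR a3
u4 = u1 OR a4 = (a4 XOR a3) OR a4
u5 = a1 OR u4 = a1 OR ((a4 XOR a3) OR a4)
u6 = a2 AND u5 = a2 AND (a1 OR ((a4 XOR a3) OR a4))
u7 = u6 AND a1 = (a2 AND (a1 OR ((a4 XOR a3) OR a4))) AND a1
u8 = u4 AND u7 = ((a4 XOR a3) OR a4) AND ((a2 AND (a1 OR ((a4 XOR a3) OR a4))) AND a1)

((a4 XOR a3) OR a4) AND ((a2 AND (a1 OR ((a4 XOR a3) OR a4))) AND a1)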